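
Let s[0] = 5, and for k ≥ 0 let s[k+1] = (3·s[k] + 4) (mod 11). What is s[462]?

6

Computing terms: s[0] = 5, s[1] = 8, s[2] = 6, s[3] = 0, s[4] = 4, s[5] = 5.
The sequence repeats with period 5.
(462 - 0) mod 5 = 2, so s[462] = s[2] = 6.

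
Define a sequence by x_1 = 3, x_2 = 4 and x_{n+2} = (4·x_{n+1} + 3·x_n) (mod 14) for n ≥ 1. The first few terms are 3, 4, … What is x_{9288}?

6

We have x_1 = 3,  x_2 = 4,  x_3 = 11,  x_4 = 0,  x_5 = 5,  x_6 = 6,  x_7 = 11,  x_8 = 6,  x_9 = 1,  x_{10} = 8,  x_{11} = 7,  x_{12} = 10,  x_{13} = 5,  x_{14} = 8,  x_{15} = 5,  x_{16} = 2,  x_{17} = 9,  x_{18} = 0,  x_{19} = 13,  x_{20} = 10,  x_{21} = 9,  x_{22} = 10,  x_{23} = 11,  x_{24} = 4,  x_{25} = 7,  x_{26} = 12,  x_{27} = 13,  x_{28} = 4,  x_{29} = 13,  x_{30} = 8,  x_{31} = 1,  x_{32} = 0,  x_{33} = 3,  x_{34} = 12,  x_{35} = 1,  x_{36} = 12,  x_{37} = 9,  x_{38} = 2,  x_{39} = 7,  x_{40} = 6,  x_{41} = 3,  x_{42} = 2,  x_{43} = 3,  x_{44} = 4.
Since (x_{43}, x_{44}) = (x_1, x_2) = (3, 4) (two consecutive terms determine the rest), the sequence is periodic with period 42.
So x_{9288} = x_{1 + ((9288-1) mod 42)} = x_6 = 6.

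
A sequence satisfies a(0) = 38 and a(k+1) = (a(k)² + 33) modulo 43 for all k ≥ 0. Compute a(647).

1

a(0) = 38; a(1) = 15; a(2) = 0; a(3) = 33; a(4) = 4; a(5) = 6; a(6) = 26; a(7) = 21; a(8) = 1; a(9) = 34; a(10) = 28; a(11) = 0.
Since a(11) = a(2) = 0, the sequence is eventually periodic: after a pre-period of length 2 it cycles with period 9.
For k ≥ 2, a(k) depends only on (k - 2) mod 9. (647 - 2) mod 9 = 6, so a(647) = a(8) = 1.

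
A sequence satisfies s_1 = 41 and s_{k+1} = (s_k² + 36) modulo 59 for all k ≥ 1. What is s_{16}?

28

We have s_1 = 41,  s_2 = 6,  s_3 = 13,  s_4 = 28,  s_5 = 53,  s_6 = 13.
Since s_6 = s_3 = 13, the sequence is eventually periodic: after a pre-period of length 2 it cycles with period 3.
For k ≥ 3, s_k depends only on (k - 3) mod 3. (16 - 3) mod 3 = 1, so s_{16} = s_4 = 28.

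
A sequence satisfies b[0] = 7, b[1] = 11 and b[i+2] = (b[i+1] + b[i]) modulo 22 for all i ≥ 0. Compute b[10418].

Computing terms: b[0] = 7; b[1] = 11; b[2] = 18; b[3] = 7; b[4] = 3; b[5] = 10; b[6] = 13; b[7] = 1; b[8] = 14; b[9] = 15; b[10] = 7; b[11] = 0; b[12] = 7; b[13] = 7; b[14] = 14; b[15] = 21; b[16] = 13; b[17] = 12; b[18] = 3; b[19] = 15; b[20] = 18; b[21] = 11; b[22] = 7; b[23] = 18; b[24] = 3; b[25] = 21; b[26] = 2; b[27] = 1; b[28] = 3; b[29] = 4; b[30] = 7; b[31] = 11.
Since (b[30], b[31]) = (b[0], b[1]) = (7, 11) (two consecutive terms determine the rest), the sequence is periodic with period 30.
(10418 - 0) mod 30 = 8, so b[10418] = b[8] = 14.

14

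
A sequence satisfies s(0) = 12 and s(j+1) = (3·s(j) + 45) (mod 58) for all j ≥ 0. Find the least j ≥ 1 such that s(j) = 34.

We have s(0) = 12,  s(1) = 23,  s(2) = 56,  s(3) = 39,  s(4) = 46,  s(5) = 9,  s(6) = 14,  s(7) = 29,  s(8) = 16,  s(9) = 35,  s(10) = 34,  s(11) = 31,  s(12) = 22,  s(13) = 53,  s(14) = 30,  s(15) = 19,  s(16) = 44,  s(17) = 3,  s(18) = 54,  s(19) = 33,  s(20) = 28,  s(21) = 13,  s(22) = 26,  s(23) = 7,  s(24) = 8,  s(25) = 11,  s(26) = 20,  s(27) = 47,  s(28) = 12.
Since s(28) = s(0) = 12, the sequence is periodic with period 28.
The value 34 first appears (with j ≥ 1) at s(10).

10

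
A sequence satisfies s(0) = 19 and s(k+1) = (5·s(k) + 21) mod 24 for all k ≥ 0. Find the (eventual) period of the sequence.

We have s(0) = 19,  s(1) = 20,  s(2) = 1,  s(3) = 2,  s(4) = 7,  s(5) = 8,  s(6) = 13,  s(7) = 14,  s(8) = 19.
Since s(8) = s(0) = 19, the sequence is periodic with period 8.

8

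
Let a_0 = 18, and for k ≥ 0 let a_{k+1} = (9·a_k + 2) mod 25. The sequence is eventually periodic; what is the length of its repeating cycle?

10

Listing terms: a_0 = 18; a_1 = 14; a_2 = 3; a_3 = 4; a_4 = 13; a_5 = 19; a_6 = 23; a_7 = 9; a_8 = 8; a_9 = 24; a_{10} = 18.
The sequence repeats with period 10.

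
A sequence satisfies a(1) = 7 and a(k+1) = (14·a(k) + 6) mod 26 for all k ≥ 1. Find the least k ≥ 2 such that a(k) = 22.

10

We have a(1) = 7; a(2) = 0; a(3) = 6; a(4) = 12; a(5) = 18; a(6) = 24; a(7) = 4; a(8) = 10; a(9) = 16; a(10) = 22; a(11) = 2; a(12) = 8; a(13) = 14; a(14) = 20; a(15) = 0.
Since a(15) = a(2) = 0, the sequence is eventually periodic: after a pre-period of length 1 it cycles with period 13.
The value 22 first appears (with k ≥ 2) at a(10).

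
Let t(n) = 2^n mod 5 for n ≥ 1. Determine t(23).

3

Computing terms: t(1) = 2; t(2) = 4; t(3) = 3; t(4) = 1; t(5) = 2.
Since t(5) = t(1) = 2, the sequence is periodic with period 4.
(23 - 1) mod 4 = 2, so t(23) = t(3) = 3.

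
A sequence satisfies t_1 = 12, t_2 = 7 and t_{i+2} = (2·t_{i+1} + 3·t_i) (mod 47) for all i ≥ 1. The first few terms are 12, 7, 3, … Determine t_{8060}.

Computing terms: t_1 = 12; t_2 = 7; t_3 = 3; t_4 = 27; t_5 = 16; t_6 = 19; t_7 = 39; t_8 = 41; t_9 = 11; t_{10} = 4; t_{11} = 41; t_{12} = 0; t_{13} = 29; t_{14} = 11; t_{15} = 15; t_{16} = 16; t_{17} = 30; t_{18} = 14; t_{19} = 24; t_{20} = 43; t_{21} = 17; t_{22} = 22; t_{23} = 1; t_{24} = 21; t_{25} = 45; t_{26} = 12; t_{27} = 18; t_{28} = 25; t_{29} = 10; t_{30} = 1; t_{31} = 32; t_{32} = 20; t_{33} = 42; t_{34} = 3; t_{35} = 38; t_{36} = 38; t_{37} = 2; t_{38} = 24; t_{39} = 7; t_{40} = 39; t_{41} = 5; t_{42} = 33; t_{43} = 34; t_{44} = 26; t_{45} = 13; t_{46} = 10; t_{47} = 12; t_{48} = 7.
Since (t_{47}, t_{48}) = (t_1, t_2) = (12, 7) (two consecutive terms determine the rest), the sequence is periodic with period 46.
(8060 - 1) mod 46 = 9, so t_{8060} = t_{10} = 4.

4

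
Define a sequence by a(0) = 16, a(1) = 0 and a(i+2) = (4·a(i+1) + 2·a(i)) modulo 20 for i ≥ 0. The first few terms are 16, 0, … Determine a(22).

Listing terms: a(0) = 16; a(1) = 0; a(2) = 12; a(3) = 8; a(4) = 16; a(5) = 0.
The sequence repeats with period 4.
So a(22) = a(0 + ((22-0) mod 4)) = a(2) = 12.

12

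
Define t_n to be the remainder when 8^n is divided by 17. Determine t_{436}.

We have t_1 = 8,  t_2 = 13,  t_3 = 2,  t_4 = 16,  t_5 = 9,  t_6 = 4,  t_7 = 15,  t_8 = 1,  t_9 = 8.
The sequence repeats with period 8.
So t_{436} = t_{1 + ((436-1) mod 8)} = t_4 = 16.

16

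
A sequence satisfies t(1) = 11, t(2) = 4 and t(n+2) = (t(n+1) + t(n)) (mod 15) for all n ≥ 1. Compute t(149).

We have t(1) = 11, t(2) = 4, t(3) = 0, t(4) = 4, t(5) = 4, t(6) = 8, t(7) = 12, t(8) = 5, t(9) = 2, t(10) = 7, t(11) = 9, t(12) = 1, t(13) = 10, t(14) = 11, t(15) = 6, t(16) = 2, t(17) = 8, t(18) = 10, t(19) = 3, t(20) = 13, t(21) = 1, t(22) = 14, t(23) = 0, t(24) = 14, t(25) = 14, t(26) = 13, t(27) = 12, t(28) = 10, t(29) = 7, t(30) = 2, t(31) = 9, t(32) = 11, t(33) = 5, t(34) = 1, t(35) = 6, t(36) = 7, t(37) = 13, t(38) = 5, t(39) = 3, t(40) = 8, t(41) = 11, t(42) = 4.
Since (t(41), t(42)) = (t(1), t(2)) = (11, 4) (two consecutive terms determine the rest), the sequence is periodic with period 40.
So t(149) = t(1 + ((149-1) mod 40)) = t(29) = 7.

7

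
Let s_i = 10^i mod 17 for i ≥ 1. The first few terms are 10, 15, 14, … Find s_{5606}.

9

We have s_1 = 10,  s_2 = 15,  s_3 = 14,  s_4 = 4,  s_5 = 6,  s_6 = 9,  s_7 = 5,  s_8 = 16,  s_9 = 7,  s_{10} = 2,  s_{11} = 3,  s_{12} = 13,  s_{13} = 11,  s_{14} = 8,  s_{15} = 12,  s_{16} = 1,  s_{17} = 10.
Since s_{17} = s_1 = 10, the sequence is periodic with period 16.
So s_{5606} = s_{1 + ((5606-1) mod 16)} = s_6 = 9.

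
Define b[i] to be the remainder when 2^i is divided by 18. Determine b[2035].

2

Listing terms: b[0] = 1,  b[1] = 2,  b[2] = 4,  b[3] = 8,  b[4] = 16,  b[5] = 14,  b[6] = 10,  b[7] = 2.
Since b[7] = b[1] = 2, the sequence is eventually periodic: after a pre-period of length 1 it cycles with period 6.
For i ≥ 1, b[i] depends only on (i - 1) mod 6. (2035 - 1) mod 6 = 0, so b[2035] = b[1] = 2.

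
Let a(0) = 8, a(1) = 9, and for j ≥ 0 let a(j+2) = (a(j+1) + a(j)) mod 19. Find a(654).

17

We have a(0) = 8; a(1) = 9; a(2) = 17; a(3) = 7; a(4) = 5; a(5) = 12; a(6) = 17; a(7) = 10; a(8) = 8; a(9) = 18; a(10) = 7; a(11) = 6; a(12) = 13; a(13) = 0; a(14) = 13; a(15) = 13; a(16) = 7; a(17) = 1; a(18) = 8; a(19) = 9.
Since (a(18), a(19)) = (a(0), a(1)) = (8, 9) (two consecutive terms determine the rest), the sequence is periodic with period 18.
(654 - 0) mod 18 = 6, so a(654) = a(6) = 17.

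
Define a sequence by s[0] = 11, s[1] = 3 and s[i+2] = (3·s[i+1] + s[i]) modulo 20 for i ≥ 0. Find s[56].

0

Listing terms: s[0] = 11,  s[1] = 3,  s[2] = 0,  s[3] = 3,  s[4] = 9,  s[5] = 10,  s[6] = 19,  s[7] = 7,  s[8] = 0,  s[9] = 7,  s[10] = 1,  s[11] = 10,  s[12] = 11,  s[13] = 3.
Since (s[12], s[13]) = (s[0], s[1]) = (11, 3) (two consecutive terms determine the rest), the sequence is periodic with period 12.
So s[56] = s[0 + ((56-0) mod 12)] = s[8] = 0.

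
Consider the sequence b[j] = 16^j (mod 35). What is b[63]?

1

Listing terms: b[1] = 16, b[2] = 11, b[3] = 1, b[4] = 16.
Since b[4] = b[1] = 16, the sequence is periodic with period 3.
(63 - 1) mod 3 = 2, so b[63] = b[3] = 1.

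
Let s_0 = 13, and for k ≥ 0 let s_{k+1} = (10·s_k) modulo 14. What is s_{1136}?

We have s_0 = 13,  s_1 = 4,  s_2 = 12,  s_3 = 8,  s_4 = 10,  s_5 = 2,  s_6 = 6,  s_7 = 4.
Since s_7 = s_1 = 4, the sequence is eventually periodic: after a pre-period of length 1 it cycles with period 6.
For k ≥ 1, s_k depends only on (k - 1) mod 6. (1136 - 1) mod 6 = 1, so s_{1136} = s_2 = 12.

12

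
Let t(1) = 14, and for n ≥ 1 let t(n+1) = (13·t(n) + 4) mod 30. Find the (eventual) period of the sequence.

Computing terms: t(1) = 14, t(2) = 6, t(3) = 22, t(4) = 20, t(5) = 24, t(6) = 16, t(7) = 2, t(8) = 0, t(9) = 4, t(10) = 26, t(11) = 12, t(12) = 10, t(13) = 14.
The sequence repeats with period 12.

12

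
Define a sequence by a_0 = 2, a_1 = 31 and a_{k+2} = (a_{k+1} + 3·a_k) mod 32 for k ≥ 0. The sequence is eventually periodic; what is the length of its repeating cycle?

24

Computing terms: a_0 = 2, a_1 = 31, a_2 = 5, a_3 = 2, a_4 = 17, a_5 = 23, a_6 = 10, a_7 = 15, a_8 = 13, a_9 = 26, a_{10} = 1, a_{11} = 15, a_{12} = 18, a_{13} = 31, a_{14} = 21, a_{15} = 18, a_{16} = 17, a_{17} = 7, a_{18} = 26, a_{19} = 15, a_{20} = 29, a_{21} = 10, a_{22} = 1, a_{23} = 31, a_{24} = 2, a_{25} = 31.
The sequence repeats with period 24.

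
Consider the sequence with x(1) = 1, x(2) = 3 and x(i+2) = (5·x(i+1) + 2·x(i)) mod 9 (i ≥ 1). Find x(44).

3

x(1) = 1; x(2) = 3; x(3) = 8; x(4) = 1; x(5) = 3.
Since (x(4), x(5)) = (x(1), x(2)) = (1, 3) (two consecutive terms determine the rest), the sequence is periodic with period 3.
So x(44) = x(1 + ((44-1) mod 3)) = x(2) = 3.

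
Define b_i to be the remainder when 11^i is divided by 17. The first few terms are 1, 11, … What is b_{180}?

Computing terms: b_0 = 1; b_1 = 11; b_2 = 2; b_3 = 5; b_4 = 4; b_5 = 10; b_6 = 8; b_7 = 3; b_8 = 16; b_9 = 6; b_{10} = 15; b_{11} = 12; b_{12} = 13; b_{13} = 7; b_{14} = 9; b_{15} = 14; b_{16} = 1.
The sequence repeats with period 16.
So b_{180} = b_{0 + ((180-0) mod 16)} = b_4 = 4.

4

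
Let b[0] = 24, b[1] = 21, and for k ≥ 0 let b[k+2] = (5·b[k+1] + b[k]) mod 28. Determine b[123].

Computing terms: b[0] = 24; b[1] = 21; b[2] = 17; b[3] = 22; b[4] = 15; b[5] = 13; b[6] = 24; b[7] = 21.
Since (b[6], b[7]) = (b[0], b[1]) = (24, 21) (two consecutive terms determine the rest), the sequence is periodic with period 6.
So b[123] = b[0 + ((123-0) mod 6)] = b[3] = 22.

22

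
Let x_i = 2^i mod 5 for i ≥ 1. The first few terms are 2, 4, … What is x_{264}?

1

Listing terms: x_1 = 2, x_2 = 4, x_3 = 3, x_4 = 1, x_5 = 2.
The sequence repeats with period 4.
So x_{264} = x_{1 + ((264-1) mod 4)} = x_4 = 1.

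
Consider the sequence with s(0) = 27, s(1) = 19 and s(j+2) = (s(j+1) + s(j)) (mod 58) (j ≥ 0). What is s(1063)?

Computing terms: s(0) = 27,  s(1) = 19,  s(2) = 46,  s(3) = 7,  s(4) = 53,  s(5) = 2,  s(6) = 55,  s(7) = 57,  s(8) = 54,  s(9) = 53,  s(10) = 49,  s(11) = 44,  s(12) = 35,  s(13) = 21,  s(14) = 56,  s(15) = 19,  s(16) = 17,  s(17) = 36,  s(18) = 53,  s(19) = 31,  s(20) = 26,  s(21) = 57,  s(22) = 25,  s(23) = 24,  s(24) = 49,  s(25) = 15,  s(26) = 6,  s(27) = 21,  s(28) = 27,  s(29) = 48,  s(30) = 17,  s(31) = 7,  s(32) = 24,  s(33) = 31,  s(34) = 55,  s(35) = 28,  s(36) = 25,  s(37) = 53,  s(38) = 20,  s(39) = 15,  s(40) = 35,  s(41) = 50,  s(42) = 27,  s(43) = 19.
Since (s(42), s(43)) = (s(0), s(1)) = (27, 19) (two consecutive terms determine the rest), the sequence is periodic with period 42.
So s(1063) = s(0 + ((1063-0) mod 42)) = s(13) = 21.

21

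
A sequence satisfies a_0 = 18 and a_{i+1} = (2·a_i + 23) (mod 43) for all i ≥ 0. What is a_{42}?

18

Listing terms: a_0 = 18; a_1 = 16; a_2 = 12; a_3 = 4; a_4 = 31; a_5 = 42; a_6 = 21; a_7 = 22; a_8 = 24; a_9 = 28; a_{10} = 36; a_{11} = 9; a_{12} = 41; a_{13} = 19; a_{14} = 18.
The sequence repeats with period 14.
(42 - 0) mod 14 = 0, so a_{42} = a_0 = 18.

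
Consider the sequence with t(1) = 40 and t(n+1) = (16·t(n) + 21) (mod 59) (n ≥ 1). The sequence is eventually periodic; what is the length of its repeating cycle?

We have t(1) = 40,  t(2) = 12,  t(3) = 36,  t(4) = 7,  t(5) = 15,  t(6) = 25,  t(7) = 8,  t(8) = 31,  t(9) = 45,  t(10) = 33,  t(11) = 18,  t(12) = 14,  t(13) = 9,  t(14) = 47,  t(15) = 6,  t(16) = 58,  t(17) = 5,  t(18) = 42,  t(19) = 44,  t(20) = 17,  t(21) = 57,  t(22) = 48,  t(23) = 22,  t(24) = 19,  t(25) = 30,  t(26) = 29,  t(27) = 13,  t(28) = 52,  t(29) = 27,  t(30) = 40.
The sequence repeats with period 29.

29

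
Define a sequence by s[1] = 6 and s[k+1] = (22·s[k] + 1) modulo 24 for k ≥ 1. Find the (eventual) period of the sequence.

3

s[1] = 6, s[2] = 13, s[3] = 23, s[4] = 3, s[5] = 19, s[6] = 11, s[7] = 3.
Since s[7] = s[4] = 3, the sequence is eventually periodic: after a pre-period of length 3 it cycles with period 3.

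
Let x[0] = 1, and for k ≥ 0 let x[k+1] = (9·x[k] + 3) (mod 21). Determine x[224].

x[0] = 1; x[1] = 12; x[2] = 6; x[3] = 15; x[4] = 12.
Since x[4] = x[1] = 12, the sequence is eventually periodic: after a pre-period of length 1 it cycles with period 3.
For k ≥ 1, x[k] depends only on (k - 1) mod 3. (224 - 1) mod 3 = 1, so x[224] = x[2] = 6.

6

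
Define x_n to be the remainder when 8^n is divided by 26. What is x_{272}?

x_1 = 8; x_2 = 12; x_3 = 18; x_4 = 14; x_5 = 8.
Since x_5 = x_1 = 8, the sequence is periodic with period 4.
(272 - 1) mod 4 = 3, so x_{272} = x_4 = 14.

14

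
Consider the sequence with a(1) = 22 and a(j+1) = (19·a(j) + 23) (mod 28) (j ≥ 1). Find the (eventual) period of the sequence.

We have a(1) = 22; a(2) = 21; a(3) = 2; a(4) = 5; a(5) = 6; a(6) = 25; a(7) = 22.
The sequence repeats with period 6.

6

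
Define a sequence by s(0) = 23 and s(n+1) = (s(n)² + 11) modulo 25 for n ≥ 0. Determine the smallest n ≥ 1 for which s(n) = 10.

We have s(0) = 23,  s(1) = 15,  s(2) = 11,  s(3) = 7,  s(4) = 10,  s(5) = 11.
Since s(5) = s(2) = 11, the sequence is eventually periodic: after a pre-period of length 2 it cycles with period 3.
The value 10 first appears (with n ≥ 1) at s(4).

4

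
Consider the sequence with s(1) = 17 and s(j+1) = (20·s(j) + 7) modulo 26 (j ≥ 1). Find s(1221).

23

s(1) = 17; s(2) = 9; s(3) = 5; s(4) = 3; s(5) = 15; s(6) = 21; s(7) = 11; s(8) = 19; s(9) = 23; s(10) = 25; s(11) = 13; s(12) = 7; s(13) = 17.
Since s(13) = s(1) = 17, the sequence is periodic with period 12.
(1221 - 1) mod 12 = 8, so s(1221) = s(9) = 23.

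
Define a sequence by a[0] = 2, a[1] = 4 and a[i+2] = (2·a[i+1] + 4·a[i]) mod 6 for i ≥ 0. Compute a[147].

0

Computing terms: a[0] = 2,  a[1] = 4,  a[2] = 4,  a[3] = 0,  a[4] = 4,  a[5] = 2,  a[6] = 2,  a[7] = 0,  a[8] = 2,  a[9] = 4.
The sequence repeats with period 8.
So a[147] = a[0 + ((147-0) mod 8)] = a[3] = 0.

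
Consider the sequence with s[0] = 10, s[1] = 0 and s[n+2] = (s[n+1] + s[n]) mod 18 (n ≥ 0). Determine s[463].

s[0] = 10; s[1] = 0; s[2] = 10; s[3] = 10; s[4] = 2; s[5] = 12; s[6] = 14; s[7] = 8; s[8] = 4; s[9] = 12; s[10] = 16; s[11] = 10; s[12] = 8; s[13] = 0; s[14] = 8; s[15] = 8; s[16] = 16; s[17] = 6; s[18] = 4; s[19] = 10; s[20] = 14; s[21] = 6; s[22] = 2; s[23] = 8; s[24] = 10; s[25] = 0.
The sequence repeats with period 24.
(463 - 0) mod 24 = 7, so s[463] = s[7] = 8.

8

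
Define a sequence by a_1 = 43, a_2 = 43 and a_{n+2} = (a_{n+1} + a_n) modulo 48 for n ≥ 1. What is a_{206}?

We have a_1 = 43; a_2 = 43; a_3 = 38; a_4 = 33; a_5 = 23; a_6 = 8; a_7 = 31; a_8 = 39; a_9 = 22; a_{10} = 13; a_{11} = 35; a_{12} = 0; a_{13} = 35; a_{14} = 35; a_{15} = 22; a_{16} = 9; a_{17} = 31; a_{18} = 40; a_{19} = 23; a_{20} = 15; a_{21} = 38; a_{22} = 5; a_{23} = 43; a_{24} = 0; a_{25} = 43; a_{26} = 43.
Since (a_{25}, a_{26}) = (a_1, a_2) = (43, 43) (two consecutive terms determine the rest), the sequence is periodic with period 24.
(206 - 1) mod 24 = 13, so a_{206} = a_{14} = 35.

35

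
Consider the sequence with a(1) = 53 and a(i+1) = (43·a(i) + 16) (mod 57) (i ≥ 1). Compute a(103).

Listing terms: a(1) = 53; a(2) = 15; a(3) = 34; a(4) = 53.
Since a(4) = a(1) = 53, the sequence is periodic with period 3.
(103 - 1) mod 3 = 0, so a(103) = a(1) = 53.

53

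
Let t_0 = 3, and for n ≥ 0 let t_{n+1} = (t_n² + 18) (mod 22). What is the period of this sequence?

Computing terms: t_0 = 3; t_1 = 5; t_2 = 21; t_3 = 19; t_4 = 5.
Since t_4 = t_1 = 5, the sequence is eventually periodic: after a pre-period of length 1 it cycles with period 3.

3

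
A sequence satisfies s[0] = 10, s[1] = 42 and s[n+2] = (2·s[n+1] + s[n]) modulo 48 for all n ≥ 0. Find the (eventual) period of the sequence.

s[0] = 10, s[1] = 42, s[2] = 46, s[3] = 38, s[4] = 26, s[5] = 42, s[6] = 14, s[7] = 22, s[8] = 10, s[9] = 42.
Since (s[8], s[9]) = (s[0], s[1]) = (10, 42) (two consecutive terms determine the rest), the sequence is periodic with period 8.

8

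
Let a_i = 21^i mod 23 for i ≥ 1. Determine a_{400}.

Listing terms: a_1 = 21,  a_2 = 4,  a_3 = 15,  a_4 = 16,  a_5 = 14,  a_6 = 18,  a_7 = 10,  a_8 = 3,  a_9 = 17,  a_{10} = 12,  a_{11} = 22,  a_{12} = 2,  a_{13} = 19,  a_{14} = 8,  a_{15} = 7,  a_{16} = 9,  a_{17} = 5,  a_{18} = 13,  a_{19} = 20,  a_{20} = 6,  a_{21} = 11,  a_{22} = 1,  a_{23} = 21.
Since a_{23} = a_1 = 21, the sequence is periodic with period 22.
So a_{400} = a_{1 + ((400-1) mod 22)} = a_4 = 16.

16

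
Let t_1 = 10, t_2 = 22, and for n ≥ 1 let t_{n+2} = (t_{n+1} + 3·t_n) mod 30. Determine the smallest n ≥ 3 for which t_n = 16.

Computing terms: t_1 = 10, t_2 = 22, t_3 = 22, t_4 = 28, t_5 = 4, t_6 = 28, t_7 = 10, t_8 = 4, t_9 = 4, t_{10} = 16, t_{11} = 28, t_{12} = 16, t_{13} = 10, t_{14} = 28, t_{15} = 28, t_{16} = 22, t_{17} = 16, t_{18} = 22, t_{19} = 10, t_{20} = 16, t_{21} = 16, t_{22} = 4, t_{23} = 22, t_{24} = 4, t_{25} = 10, t_{26} = 22.
The sequence repeats with period 24.
The value 16 first appears (with n ≥ 3) at t_{10}.

10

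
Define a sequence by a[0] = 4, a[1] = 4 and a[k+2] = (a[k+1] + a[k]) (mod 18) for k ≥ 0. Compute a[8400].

We have a[0] = 4, a[1] = 4, a[2] = 8, a[3] = 12, a[4] = 2, a[5] = 14, a[6] = 16, a[7] = 12, a[8] = 10, a[9] = 4, a[10] = 14, a[11] = 0, a[12] = 14, a[13] = 14, a[14] = 10, a[15] = 6, a[16] = 16, a[17] = 4, a[18] = 2, a[19] = 6, a[20] = 8, a[21] = 14, a[22] = 4, a[23] = 0, a[24] = 4, a[25] = 4.
Since (a[24], a[25]) = (a[0], a[1]) = (4, 4) (two consecutive terms determine the rest), the sequence is periodic with period 24.
(8400 - 0) mod 24 = 0, so a[8400] = a[0] = 4.

4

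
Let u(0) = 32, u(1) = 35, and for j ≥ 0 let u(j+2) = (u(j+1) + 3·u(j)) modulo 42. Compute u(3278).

We have u(0) = 32, u(1) = 35, u(2) = 5, u(3) = 26, u(4) = 41, u(5) = 35, u(6) = 32, u(7) = 11, u(8) = 23, u(9) = 14, u(10) = 41, u(11) = 41, u(12) = 38, u(13) = 35, u(14) = 23, u(15) = 2, u(16) = 29, u(17) = 35, u(18) = 38, u(19) = 17, u(20) = 5, u(21) = 14, u(22) = 29, u(23) = 29, u(24) = 32, u(25) = 35.
Since (u(24), u(25)) = (u(0), u(1)) = (32, 35) (two consecutive terms determine the rest), the sequence is periodic with period 24.
So u(3278) = u(0 + ((3278-0) mod 24)) = u(14) = 23.

23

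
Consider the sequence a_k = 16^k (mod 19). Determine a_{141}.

a_1 = 16, a_2 = 9, a_3 = 11, a_4 = 5, a_5 = 4, a_6 = 7, a_7 = 17, a_8 = 6, a_9 = 1, a_{10} = 16.
The sequence repeats with period 9.
(141 - 1) mod 9 = 5, so a_{141} = a_6 = 7.

7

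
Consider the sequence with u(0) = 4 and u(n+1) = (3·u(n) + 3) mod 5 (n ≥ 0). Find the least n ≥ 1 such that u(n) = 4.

4

Computing terms: u(0) = 4, u(1) = 0, u(2) = 3, u(3) = 2, u(4) = 4.
The sequence repeats with period 4.
The value 4 next appears (with n ≥ 1) at u(4).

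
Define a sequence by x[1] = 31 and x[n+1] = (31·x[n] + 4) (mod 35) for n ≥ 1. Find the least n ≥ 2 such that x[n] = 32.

5

We have x[1] = 31,  x[2] = 20,  x[3] = 29,  x[4] = 28,  x[5] = 32,  x[6] = 16,  x[7] = 10,  x[8] = 34,  x[9] = 8,  x[10] = 7,  x[11] = 11,  x[12] = 30,  x[13] = 24,  x[14] = 13,  x[15] = 22,  x[16] = 21,  x[17] = 25,  x[18] = 9,  x[19] = 3,  x[20] = 27,  x[21] = 1,  x[22] = 0,  x[23] = 4,  x[24] = 23,  x[25] = 17,  x[26] = 6,  x[27] = 15,  x[28] = 14,  x[29] = 18,  x[30] = 2,  x[31] = 31.
The sequence repeats with period 30.
The value 32 first appears (with n ≥ 2) at x[5].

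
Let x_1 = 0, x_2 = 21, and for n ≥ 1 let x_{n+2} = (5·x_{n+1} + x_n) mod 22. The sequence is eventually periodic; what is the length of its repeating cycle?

24

Listing terms: x_1 = 0,  x_2 = 21,  x_3 = 17,  x_4 = 18,  x_5 = 19,  x_6 = 3,  x_7 = 12,  x_8 = 19,  x_9 = 19,  x_{10} = 4,  x_{11} = 17,  x_{12} = 1,  x_{13} = 0,  x_{14} = 1,  x_{15} = 5,  x_{16} = 4,  x_{17} = 3,  x_{18} = 19,  x_{19} = 10,  x_{20} = 3,  x_{21} = 3,  x_{22} = 18,  x_{23} = 5,  x_{24} = 21,  x_{25} = 0,  x_{26} = 21.
Since (x_{25}, x_{26}) = (x_1, x_2) = (0, 21) (two consecutive terms determine the rest), the sequence is periodic with period 24.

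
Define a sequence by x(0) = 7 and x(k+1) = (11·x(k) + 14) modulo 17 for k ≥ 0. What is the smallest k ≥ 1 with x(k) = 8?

6

x(0) = 7,  x(1) = 6,  x(2) = 12,  x(3) = 10,  x(4) = 5,  x(5) = 1,  x(6) = 8,  x(7) = 0,  x(8) = 14,  x(9) = 15,  x(10) = 9,  x(11) = 11,  x(12) = 16,  x(13) = 3,  x(14) = 13,  x(15) = 4,  x(16) = 7.
The sequence repeats with period 16.
The value 8 first appears (with k ≥ 1) at x(6).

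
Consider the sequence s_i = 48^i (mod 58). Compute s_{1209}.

50

Computing terms: s_1 = 48,  s_2 = 42,  s_3 = 44,  s_4 = 24,  s_5 = 50,  s_6 = 22,  s_7 = 12,  s_8 = 54,  s_9 = 40,  s_{10} = 6,  s_{11} = 56,  s_{12} = 20,  s_{13} = 32,  s_{14} = 28,  s_{15} = 10,  s_{16} = 16,  s_{17} = 14,  s_{18} = 34,  s_{19} = 8,  s_{20} = 36,  s_{21} = 46,  s_{22} = 4,  s_{23} = 18,  s_{24} = 52,  s_{25} = 2,  s_{26} = 38,  s_{27} = 26,  s_{28} = 30,  s_{29} = 48.
The sequence repeats with period 28.
So s_{1209} = s_{1 + ((1209-1) mod 28)} = s_5 = 50.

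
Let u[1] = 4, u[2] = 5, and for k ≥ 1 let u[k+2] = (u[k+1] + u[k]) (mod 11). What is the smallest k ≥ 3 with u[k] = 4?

6

Listing terms: u[1] = 4, u[2] = 5, u[3] = 9, u[4] = 3, u[5] = 1, u[6] = 4, u[7] = 5.
The sequence repeats with period 5.
The value 4 next appears (with k ≥ 3) at u[6].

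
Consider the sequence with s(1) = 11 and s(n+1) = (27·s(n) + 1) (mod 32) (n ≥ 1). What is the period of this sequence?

We have s(1) = 11; s(2) = 10; s(3) = 15; s(4) = 22; s(5) = 19; s(6) = 2; s(7) = 23; s(8) = 14; s(9) = 27; s(10) = 26; s(11) = 31; s(12) = 6; s(13) = 3; s(14) = 18; s(15) = 7; s(16) = 30; s(17) = 11.
Since s(17) = s(1) = 11, the sequence is periodic with period 16.

16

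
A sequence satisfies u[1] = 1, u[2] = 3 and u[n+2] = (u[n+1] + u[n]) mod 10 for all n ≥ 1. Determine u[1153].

1

Listing terms: u[1] = 1, u[2] = 3, u[3] = 4, u[4] = 7, u[5] = 1, u[6] = 8, u[7] = 9, u[8] = 7, u[9] = 6, u[10] = 3, u[11] = 9, u[12] = 2, u[13] = 1, u[14] = 3.
The sequence repeats with period 12.
So u[1153] = u[1 + ((1153-1) mod 12)] = u[1] = 1.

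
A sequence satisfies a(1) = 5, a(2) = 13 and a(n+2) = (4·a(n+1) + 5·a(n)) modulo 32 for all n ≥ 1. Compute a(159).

We have a(1) = 5, a(2) = 13, a(3) = 13, a(4) = 21, a(5) = 21, a(6) = 29, a(7) = 29, a(8) = 5, a(9) = 5, a(10) = 13.
The sequence repeats with period 8.
(159 - 1) mod 8 = 6, so a(159) = a(7) = 29.

29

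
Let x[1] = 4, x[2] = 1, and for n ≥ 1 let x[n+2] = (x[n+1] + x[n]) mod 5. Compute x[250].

3

Listing terms: x[1] = 4, x[2] = 1, x[3] = 0, x[4] = 1, x[5] = 1, x[6] = 2, x[7] = 3, x[8] = 0, x[9] = 3, x[10] = 3, x[11] = 1, x[12] = 4, x[13] = 0, x[14] = 4, x[15] = 4, x[16] = 3, x[17] = 2, x[18] = 0, x[19] = 2, x[20] = 2, x[21] = 4, x[22] = 1.
Since (x[21], x[22]) = (x[1], x[2]) = (4, 1) (two consecutive terms determine the rest), the sequence is periodic with period 20.
(250 - 1) mod 20 = 9, so x[250] = x[10] = 3.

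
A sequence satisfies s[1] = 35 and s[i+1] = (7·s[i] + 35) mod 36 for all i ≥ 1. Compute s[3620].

Computing terms: s[1] = 35, s[2] = 28, s[3] = 15, s[4] = 32, s[5] = 7, s[6] = 12, s[7] = 11, s[8] = 4, s[9] = 27, s[10] = 8, s[11] = 19, s[12] = 24, s[13] = 23, s[14] = 16, s[15] = 3, s[16] = 20, s[17] = 31, s[18] = 0, s[19] = 35.
The sequence repeats with period 18.
So s[3620] = s[1 + ((3620-1) mod 18)] = s[2] = 28.

28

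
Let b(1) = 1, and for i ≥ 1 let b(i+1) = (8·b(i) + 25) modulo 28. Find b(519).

1

b(1) = 1, b(2) = 5, b(3) = 9, b(4) = 13, b(5) = 17, b(6) = 21, b(7) = 25, b(8) = 1.
The sequence repeats with period 7.
(519 - 1) mod 7 = 0, so b(519) = b(1) = 1.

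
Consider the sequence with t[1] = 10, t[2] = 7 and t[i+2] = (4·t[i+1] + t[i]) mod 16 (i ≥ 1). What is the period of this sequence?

8

t[1] = 10,  t[2] = 7,  t[3] = 6,  t[4] = 15,  t[5] = 2,  t[6] = 7,  t[7] = 14,  t[8] = 15,  t[9] = 10,  t[10] = 7.
The sequence repeats with period 8.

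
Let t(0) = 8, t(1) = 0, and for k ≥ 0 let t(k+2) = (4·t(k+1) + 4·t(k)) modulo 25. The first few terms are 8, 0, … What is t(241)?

0

t(0) = 8; t(1) = 0; t(2) = 7; t(3) = 3; t(4) = 15; t(5) = 22; t(6) = 23; t(7) = 5; t(8) = 12; t(9) = 18; t(10) = 20; t(11) = 2; t(12) = 13; t(13) = 10; t(14) = 17; t(15) = 8; t(16) = 0.
The sequence repeats with period 15.
(241 - 0) mod 15 = 1, so t(241) = t(1) = 0.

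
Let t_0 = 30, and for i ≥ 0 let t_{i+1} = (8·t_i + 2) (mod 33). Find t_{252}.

Computing terms: t_0 = 30; t_1 = 11; t_2 = 24; t_3 = 29; t_4 = 3; t_5 = 26; t_6 = 12; t_7 = 32; t_8 = 27; t_9 = 20; t_{10} = 30.
The sequence repeats with period 10.
(252 - 0) mod 10 = 2, so t_{252} = t_2 = 24.

24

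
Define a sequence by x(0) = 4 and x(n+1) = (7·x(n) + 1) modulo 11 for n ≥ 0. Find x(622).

x(0) = 4, x(1) = 7, x(2) = 6, x(3) = 10, x(4) = 5, x(5) = 3, x(6) = 0, x(7) = 1, x(8) = 8, x(9) = 2, x(10) = 4.
Since x(10) = x(0) = 4, the sequence is periodic with period 10.
(622 - 0) mod 10 = 2, so x(622) = x(2) = 6.

6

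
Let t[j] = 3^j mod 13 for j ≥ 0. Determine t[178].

We have t[0] = 1,  t[1] = 3,  t[2] = 9,  t[3] = 1.
The sequence repeats with period 3.
So t[178] = t[0 + ((178-0) mod 3)] = t[1] = 3.

3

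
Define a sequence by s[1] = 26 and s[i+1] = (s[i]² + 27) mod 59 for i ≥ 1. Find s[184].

47

Listing terms: s[1] = 26, s[2] = 54, s[3] = 52, s[4] = 17, s[5] = 21, s[6] = 55, s[7] = 43, s[8] = 47, s[9] = 53, s[10] = 4, s[11] = 43.
Since s[11] = s[7] = 43, the sequence is eventually periodic: after a pre-period of length 6 it cycles with period 4.
For i ≥ 7, s[i] depends only on (i - 7) mod 4. (184 - 7) mod 4 = 1, so s[184] = s[8] = 47.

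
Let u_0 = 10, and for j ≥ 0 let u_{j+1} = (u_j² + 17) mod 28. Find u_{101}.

21

Listing terms: u_0 = 10, u_1 = 5, u_2 = 14, u_3 = 17, u_4 = 26, u_5 = 21, u_6 = 10.
The sequence repeats with period 6.
(101 - 0) mod 6 = 5, so u_{101} = u_5 = 21.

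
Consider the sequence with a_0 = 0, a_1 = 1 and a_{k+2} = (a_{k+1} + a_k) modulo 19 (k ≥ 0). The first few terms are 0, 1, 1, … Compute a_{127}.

1

Computing terms: a_0 = 0,  a_1 = 1,  a_2 = 1,  a_3 = 2,  a_4 = 3,  a_5 = 5,  a_6 = 8,  a_7 = 13,  a_8 = 2,  a_9 = 15,  a_{10} = 17,  a_{11} = 13,  a_{12} = 11,  a_{13} = 5,  a_{14} = 16,  a_{15} = 2,  a_{16} = 18,  a_{17} = 1,  a_{18} = 0,  a_{19} = 1.
Since (a_{18}, a_{19}) = (a_0, a_1) = (0, 1) (two consecutive terms determine the rest), the sequence is periodic with period 18.
(127 - 0) mod 18 = 1, so a_{127} = a_1 = 1.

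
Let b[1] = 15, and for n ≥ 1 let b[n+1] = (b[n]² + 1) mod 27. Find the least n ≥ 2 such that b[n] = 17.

5

Computing terms: b[1] = 15; b[2] = 10; b[3] = 20; b[4] = 23; b[5] = 17; b[6] = 20.
Since b[6] = b[3] = 20, the sequence is eventually periodic: after a pre-period of length 2 it cycles with period 3.
The value 17 first appears (with n ≥ 2) at b[5].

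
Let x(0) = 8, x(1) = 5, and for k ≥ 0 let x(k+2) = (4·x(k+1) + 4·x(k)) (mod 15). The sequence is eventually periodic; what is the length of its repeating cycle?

24

We have x(0) = 8,  x(1) = 5,  x(2) = 7,  x(3) = 3,  x(4) = 10,  x(5) = 7,  x(6) = 8,  x(7) = 0,  x(8) = 2,  x(9) = 8,  x(10) = 10,  x(11) = 12,  x(12) = 13,  x(13) = 10,  x(14) = 2,  x(15) = 3,  x(16) = 5,  x(17) = 2,  x(18) = 13,  x(19) = 0,  x(20) = 7,  x(21) = 13,  x(22) = 5,  x(23) = 12,  x(24) = 8,  x(25) = 5.
The sequence repeats with period 24.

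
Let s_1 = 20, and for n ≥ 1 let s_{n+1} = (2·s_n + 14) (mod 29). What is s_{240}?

5

s_1 = 20, s_2 = 25, s_3 = 6, s_4 = 26, s_5 = 8, s_6 = 1, s_7 = 16, s_8 = 17, s_9 = 19, s_{10} = 23, s_{11} = 2, s_{12} = 18, s_{13} = 21, s_{14} = 27, s_{15} = 10, s_{16} = 5, s_{17} = 24, s_{18} = 4, s_{19} = 22, s_{20} = 0, s_{21} = 14, s_{22} = 13, s_{23} = 11, s_{24} = 7, s_{25} = 28, s_{26} = 12, s_{27} = 9, s_{28} = 3, s_{29} = 20.
Since s_{29} = s_1 = 20, the sequence is periodic with period 28.
(240 - 1) mod 28 = 15, so s_{240} = s_{16} = 5.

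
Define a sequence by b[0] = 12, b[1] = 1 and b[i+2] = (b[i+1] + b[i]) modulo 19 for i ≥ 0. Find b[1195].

Computing terms: b[0] = 12,  b[1] = 1,  b[2] = 13,  b[3] = 14,  b[4] = 8,  b[5] = 3,  b[6] = 11,  b[7] = 14,  b[8] = 6,  b[9] = 1,  b[10] = 7,  b[11] = 8,  b[12] = 15,  b[13] = 4,  b[14] = 0,  b[15] = 4,  b[16] = 4,  b[17] = 8,  b[18] = 12,  b[19] = 1.
Since (b[18], b[19]) = (b[0], b[1]) = (12, 1) (two consecutive terms determine the rest), the sequence is periodic with period 18.
So b[1195] = b[0 + ((1195-0) mod 18)] = b[7] = 14.

14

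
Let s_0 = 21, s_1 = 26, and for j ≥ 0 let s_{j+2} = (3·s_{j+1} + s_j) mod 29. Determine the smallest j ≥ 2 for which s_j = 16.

26

Listing terms: s_0 = 21, s_1 = 26, s_2 = 12, s_3 = 4, s_4 = 24, s_5 = 18, s_6 = 20, s_7 = 20, s_8 = 22, s_9 = 28, s_{10} = 19, s_{11} = 27, s_{12} = 13, s_{13} = 8, s_{14} = 8, s_{15} = 3, s_{16} = 17, s_{17} = 25, s_{18} = 5, s_{19} = 11, s_{20} = 9, s_{21} = 9, s_{22} = 7, s_{23} = 1, s_{24} = 10, s_{25} = 2, s_{26} = 16, s_{27} = 21, s_{28} = 21, s_{29} = 26.
The sequence repeats with period 28.
The value 16 first appears (with j ≥ 2) at s_{26}.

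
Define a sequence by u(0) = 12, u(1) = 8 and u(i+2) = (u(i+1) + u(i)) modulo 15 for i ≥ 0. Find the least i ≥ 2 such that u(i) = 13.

Listing terms: u(0) = 12,  u(1) = 8,  u(2) = 5,  u(3) = 13,  u(4) = 3,  u(5) = 1,  u(6) = 4,  u(7) = 5,  u(8) = 9,  u(9) = 14,  u(10) = 8,  u(11) = 7,  u(12) = 0,  u(13) = 7,  u(14) = 7,  u(15) = 14,  u(16) = 6,  u(17) = 5,  u(18) = 11,  u(19) = 1,  u(20) = 12,  u(21) = 13,  u(22) = 10,  u(23) = 8,  u(24) = 3,  u(25) = 11,  u(26) = 14,  u(27) = 10,  u(28) = 9,  u(29) = 4,  u(30) = 13,  u(31) = 2,  u(32) = 0,  u(33) = 2,  u(34) = 2,  u(35) = 4,  u(36) = 6,  u(37) = 10,  u(38) = 1,  u(39) = 11,  u(40) = 12,  u(41) = 8.
Since (u(40), u(41)) = (u(0), u(1)) = (12, 8) (two consecutive terms determine the rest), the sequence is periodic with period 40.
The value 13 first appears (with i ≥ 2) at u(3).

3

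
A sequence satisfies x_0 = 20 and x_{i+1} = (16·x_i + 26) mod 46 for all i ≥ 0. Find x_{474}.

Computing terms: x_0 = 20, x_1 = 24, x_2 = 42, x_3 = 8, x_4 = 16, x_5 = 6, x_6 = 30, x_7 = 0, x_8 = 26, x_9 = 28, x_{10} = 14, x_{11} = 20.
Since x_{11} = x_0 = 20, the sequence is periodic with period 11.
So x_{474} = x_{0 + ((474-0) mod 11)} = x_1 = 24.

24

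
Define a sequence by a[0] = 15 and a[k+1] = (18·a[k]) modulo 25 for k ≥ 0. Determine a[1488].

15

We have a[0] = 15; a[1] = 20; a[2] = 10; a[3] = 5; a[4] = 15.
The sequence repeats with period 4.
So a[1488] = a[0 + ((1488-0) mod 4)] = a[0] = 15.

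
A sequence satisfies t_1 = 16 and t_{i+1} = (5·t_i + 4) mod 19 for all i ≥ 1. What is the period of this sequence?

9

We have t_1 = 16; t_2 = 8; t_3 = 6; t_4 = 15; t_5 = 3; t_6 = 0; t_7 = 4; t_8 = 5; t_9 = 10; t_{10} = 16.
The sequence repeats with period 9.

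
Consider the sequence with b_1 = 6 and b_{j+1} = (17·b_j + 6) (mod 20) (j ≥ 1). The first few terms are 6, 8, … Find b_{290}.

8

Listing terms: b_1 = 6; b_2 = 8; b_3 = 2; b_4 = 0; b_5 = 6.
The sequence repeats with period 4.
(290 - 1) mod 4 = 1, so b_{290} = b_2 = 8.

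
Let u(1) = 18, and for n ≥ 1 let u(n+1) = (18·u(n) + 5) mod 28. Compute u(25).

We have u(1) = 18, u(2) = 21, u(3) = 19, u(4) = 11, u(5) = 7, u(6) = 19.
Since u(6) = u(3) = 19, the sequence is eventually periodic: after a pre-period of length 2 it cycles with period 3.
For n ≥ 3, u(n) depends only on (n - 3) mod 3. (25 - 3) mod 3 = 1, so u(25) = u(4) = 11.

11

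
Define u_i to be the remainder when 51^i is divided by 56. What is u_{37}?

51

Listing terms: u_1 = 51; u_2 = 25; u_3 = 43; u_4 = 9; u_5 = 11; u_6 = 1; u_7 = 51.
The sequence repeats with period 6.
So u_{37} = u_{1 + ((37-1) mod 6)} = u_1 = 51.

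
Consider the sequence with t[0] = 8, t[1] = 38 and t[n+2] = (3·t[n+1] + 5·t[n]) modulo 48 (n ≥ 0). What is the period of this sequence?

We have t[0] = 8,  t[1] = 38,  t[2] = 10,  t[3] = 28,  t[4] = 38,  t[5] = 14,  t[6] = 40,  t[7] = 46,  t[8] = 2,  t[9] = 44,  t[10] = 46,  t[11] = 22,  t[12] = 8,  t[13] = 38.
Since (t[12], t[13]) = (t[0], t[1]) = (8, 38) (two consecutive terms determine the rest), the sequence is periodic with period 12.

12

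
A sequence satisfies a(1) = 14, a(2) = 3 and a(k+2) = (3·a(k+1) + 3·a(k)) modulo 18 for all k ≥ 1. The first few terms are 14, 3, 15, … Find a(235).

0

Listing terms: a(1) = 14, a(2) = 3, a(3) = 15, a(4) = 0, a(5) = 9, a(6) = 9, a(7) = 0, a(8) = 9.
Since (a(7), a(8)) = (a(4), a(5)) = (0, 9) (two consecutive terms determine the rest), the sequence is eventually periodic: after a pre-period of length 3 it cycles with period 3.
For k ≥ 4, a(k) depends only on (k - 4) mod 3. (235 - 4) mod 3 = 0, so a(235) = a(4) = 0.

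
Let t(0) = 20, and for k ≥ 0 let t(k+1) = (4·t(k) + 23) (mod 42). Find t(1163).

15

We have t(0) = 20,  t(1) = 19,  t(2) = 15,  t(3) = 41,  t(4) = 19.
Since t(4) = t(1) = 19, the sequence is eventually periodic: after a pre-period of length 1 it cycles with period 3.
For k ≥ 1, t(k) depends only on (k - 1) mod 3. (1163 - 1) mod 3 = 1, so t(1163) = t(2) = 15.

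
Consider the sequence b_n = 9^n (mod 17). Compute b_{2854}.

4

We have b_0 = 1, b_1 = 9, b_2 = 13, b_3 = 15, b_4 = 16, b_5 = 8, b_6 = 4, b_7 = 2, b_8 = 1.
The sequence repeats with period 8.
(2854 - 0) mod 8 = 6, so b_{2854} = b_6 = 4.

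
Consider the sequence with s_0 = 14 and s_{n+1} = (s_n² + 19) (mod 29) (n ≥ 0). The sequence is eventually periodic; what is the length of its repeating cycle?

Computing terms: s_0 = 14, s_1 = 12, s_2 = 18, s_3 = 24, s_4 = 15, s_5 = 12.
Since s_5 = s_1 = 12, the sequence is eventually periodic: after a pre-period of length 1 it cycles with period 4.

4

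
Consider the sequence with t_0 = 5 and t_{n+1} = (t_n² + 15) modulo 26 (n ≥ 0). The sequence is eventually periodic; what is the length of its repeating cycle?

4

We have t_0 = 5, t_1 = 14, t_2 = 3, t_3 = 24, t_4 = 19, t_5 = 12, t_6 = 3.
Since t_6 = t_2 = 3, the sequence is eventually periodic: after a pre-period of length 2 it cycles with period 4.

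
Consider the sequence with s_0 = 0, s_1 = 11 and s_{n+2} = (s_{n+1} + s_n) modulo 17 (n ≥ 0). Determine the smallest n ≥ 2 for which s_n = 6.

s_0 = 0; s_1 = 11; s_2 = 11; s_3 = 5; s_4 = 16; s_5 = 4; s_6 = 3; s_7 = 7; s_8 = 10; s_9 = 0; s_{10} = 10; s_{11} = 10; s_{12} = 3; s_{13} = 13; s_{14} = 16; s_{15} = 12; s_{16} = 11; s_{17} = 6; s_{18} = 0; s_{19} = 6; s_{20} = 6; s_{21} = 12; s_{22} = 1; s_{23} = 13; s_{24} = 14; s_{25} = 10; s_{26} = 7; s_{27} = 0; s_{28} = 7; s_{29} = 7; s_{30} = 14; s_{31} = 4; s_{32} = 1; s_{33} = 5; s_{34} = 6; s_{35} = 11; s_{36} = 0; s_{37} = 11.
The sequence repeats with period 36.
The value 6 first appears (with n ≥ 2) at s_{17}.

17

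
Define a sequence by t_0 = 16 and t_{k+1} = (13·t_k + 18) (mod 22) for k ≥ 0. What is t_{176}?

t_0 = 16,  t_1 = 6,  t_2 = 8,  t_3 = 12,  t_4 = 20,  t_5 = 14,  t_6 = 2,  t_7 = 0,  t_8 = 18,  t_9 = 10,  t_{10} = 16.
Since t_{10} = t_0 = 16, the sequence is periodic with period 10.
So t_{176} = t_{0 + ((176-0) mod 10)} = t_6 = 2.

2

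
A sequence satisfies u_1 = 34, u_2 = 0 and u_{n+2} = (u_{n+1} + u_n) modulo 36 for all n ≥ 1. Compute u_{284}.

u_1 = 34; u_2 = 0; u_3 = 34; u_4 = 34; u_5 = 32; u_6 = 30; u_7 = 26; u_8 = 20; u_9 = 10; u_{10} = 30; u_{11} = 4; u_{12} = 34; u_{13} = 2; u_{14} = 0; u_{15} = 2; u_{16} = 2; u_{17} = 4; u_{18} = 6; u_{19} = 10; u_{20} = 16; u_{21} = 26; u_{22} = 6; u_{23} = 32; u_{24} = 2; u_{25} = 34; u_{26} = 0.
Since (u_{25}, u_{26}) = (u_1, u_2) = (34, 0) (two consecutive terms determine the rest), the sequence is periodic with period 24.
(284 - 1) mod 24 = 19, so u_{284} = u_{20} = 16.

16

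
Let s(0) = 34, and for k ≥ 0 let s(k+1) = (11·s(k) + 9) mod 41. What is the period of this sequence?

s(0) = 34; s(1) = 14; s(2) = 40; s(3) = 39; s(4) = 28; s(5) = 30; s(6) = 11; s(7) = 7; s(8) = 4; s(9) = 12; s(10) = 18; s(11) = 2; s(12) = 31; s(13) = 22; s(14) = 5; s(15) = 23; s(16) = 16; s(17) = 21; s(18) = 35; s(19) = 25; s(20) = 38; s(21) = 17; s(22) = 32; s(23) = 33; s(24) = 3; s(25) = 1; s(26) = 20; s(27) = 24; s(28) = 27; s(29) = 19; s(30) = 13; s(31) = 29; s(32) = 0; s(33) = 9; s(34) = 26; s(35) = 8; s(36) = 15; s(37) = 10; s(38) = 37; s(39) = 6; s(40) = 34.
The sequence repeats with period 40.

40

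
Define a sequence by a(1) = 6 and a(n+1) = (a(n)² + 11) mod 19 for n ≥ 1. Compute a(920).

Listing terms: a(1) = 6; a(2) = 9; a(3) = 16; a(4) = 1; a(5) = 12; a(6) = 3; a(7) = 1.
Since a(7) = a(4) = 1, the sequence is eventually periodic: after a pre-period of length 3 it cycles with period 3.
For n ≥ 4, a(n) depends only on (n - 4) mod 3. (920 - 4) mod 3 = 1, so a(920) = a(5) = 12.

12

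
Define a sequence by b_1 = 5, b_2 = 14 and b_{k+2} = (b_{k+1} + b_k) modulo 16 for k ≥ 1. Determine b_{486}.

Computing terms: b_1 = 5; b_2 = 14; b_3 = 3; b_4 = 1; b_5 = 4; b_6 = 5; b_7 = 9; b_8 = 14; b_9 = 7; b_{10} = 5; b_{11} = 12; b_{12} = 1; b_{13} = 13; b_{14} = 14; b_{15} = 11; b_{16} = 9; b_{17} = 4; b_{18} = 13; b_{19} = 1; b_{20} = 14; b_{21} = 15; b_{22} = 13; b_{23} = 12; b_{24} = 9; b_{25} = 5; b_{26} = 14.
Since (b_{25}, b_{26}) = (b_1, b_2) = (5, 14) (two consecutive terms determine the rest), the sequence is periodic with period 24.
So b_{486} = b_{1 + ((486-1) mod 24)} = b_6 = 5.

5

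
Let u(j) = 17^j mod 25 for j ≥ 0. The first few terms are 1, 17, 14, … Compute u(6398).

Listing terms: u(0) = 1,  u(1) = 17,  u(2) = 14,  u(3) = 13,  u(4) = 21,  u(5) = 7,  u(6) = 19,  u(7) = 23,  u(8) = 16,  u(9) = 22,  u(10) = 24,  u(11) = 8,  u(12) = 11,  u(13) = 12,  u(14) = 4,  u(15) = 18,  u(16) = 6,  u(17) = 2,  u(18) = 9,  u(19) = 3,  u(20) = 1.
Since u(20) = u(0) = 1, the sequence is periodic with period 20.
(6398 - 0) mod 20 = 18, so u(6398) = u(18) = 9.

9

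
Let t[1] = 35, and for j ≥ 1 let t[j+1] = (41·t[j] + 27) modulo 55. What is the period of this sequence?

We have t[1] = 35, t[2] = 32, t[3] = 19, t[4] = 36, t[5] = 18, t[6] = 50, t[7] = 42, t[8] = 44, t[9] = 16, t[10] = 23, t[11] = 35.
The sequence repeats with period 10.

10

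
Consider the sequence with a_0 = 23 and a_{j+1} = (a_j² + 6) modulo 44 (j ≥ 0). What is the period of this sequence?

We have a_0 = 23,  a_1 = 7,  a_2 = 11,  a_3 = 39,  a_4 = 31,  a_5 = 43,  a_6 = 7.
Since a_6 = a_1 = 7, the sequence is eventually periodic: after a pre-period of length 1 it cycles with period 5.

5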